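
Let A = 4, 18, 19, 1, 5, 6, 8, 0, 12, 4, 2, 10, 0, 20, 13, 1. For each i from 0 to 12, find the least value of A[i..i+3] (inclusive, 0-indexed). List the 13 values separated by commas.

1, 1, 1, 1, 0, 0, 0, 0, 2, 0, 0, 0, 0

[4, 18, 19, 1] → min 1
[18, 19, 1, 5] → min 1
[19, 1, 5, 6] → min 1
[1, 5, 6, 8] → min 1
[5, 6, 8, 0] → min 0
[6, 8, 0, 12] → min 0
[8, 0, 12, 4] → min 0
[0, 12, 4, 2] → min 0
[12, 4, 2, 10] → min 2
[4, 2, 10, 0] → min 0
[2, 10, 0, 20] → min 0
[10, 0, 20, 13] → min 0
[0, 20, 13, 1] → min 0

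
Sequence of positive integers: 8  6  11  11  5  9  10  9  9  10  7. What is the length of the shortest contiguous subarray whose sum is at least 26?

3

add 8: running sum 8 < 26
add 6: running sum 14 < 26
add 11: running sum 25 < 26
add 11: shortest ending here [6, 11, 11] sum 28, len 3
add 5: shortest ending here [11, 11, 5] sum 27, len 3
add 9: shortest ending here [11, 11, 5, 9] sum 36, len 4
add 10: shortest ending here [11, 5, 9, 10] sum 35, len 4
add 9: shortest ending here [9, 10, 9] sum 28, len 3
add 9: shortest ending here [10, 9, 9] sum 28, len 3
add 10: shortest ending here [9, 9, 10] sum 28, len 3
add 7: shortest ending here [9, 10, 7] sum 26, len 3
Shortest qualifying length: 3.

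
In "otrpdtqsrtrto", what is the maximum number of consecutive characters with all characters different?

[o] len 1
[o, t] len 2
[o, t, r] len 3
[o, t, r, p] len 4
[o, t, r, p, d] len 5
[r, p, d, t] len 4
[r, p, d, t, q] len 5
[r, p, d, t, q, s] len 6
[p, d, t, q, s, r] len 6
[q, s, r, t] len 4
[t, r] len 2
[r, t] len 2
[r, t, o] len 3
Longest all-distinct length: 6.

6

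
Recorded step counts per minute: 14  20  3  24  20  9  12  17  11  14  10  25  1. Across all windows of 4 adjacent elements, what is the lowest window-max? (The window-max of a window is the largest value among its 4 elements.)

(14, 20, 3, 24) → max 24
(20, 3, 24, 20) → max 24
(3, 24, 20, 9) → max 24
(24, 20, 9, 12) → max 24
(20, 9, 12, 17) → max 20
(9, 12, 17, 11) → max 17
(12, 17, 11, 14) → max 17
(17, 11, 14, 10) → max 17
(11, 14, 10, 25) → max 25
(14, 10, 25, 1) → max 25
Lowest of these is 17.

17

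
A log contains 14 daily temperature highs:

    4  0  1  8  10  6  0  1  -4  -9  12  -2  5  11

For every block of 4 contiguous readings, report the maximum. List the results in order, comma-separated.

Sliding a size-4 window across the 14 values:
[4, 0, 1, 8] → max 8
[0, 1, 8, 10] → max 10
[1, 8, 10, 6] → max 10
[8, 10, 6, 0] → max 10
[10, 6, 0, 1] → max 10
[6, 0, 1, -4] → max 6
[0, 1, -4, -9] → max 1
[1, -4, -9, 12] → max 12
[-4, -9, 12, -2] → max 12
[-9, 12, -2, 5] → max 12
[12, -2, 5, 11] → max 12

8, 10, 10, 10, 10, 6, 1, 12, 12, 12, 12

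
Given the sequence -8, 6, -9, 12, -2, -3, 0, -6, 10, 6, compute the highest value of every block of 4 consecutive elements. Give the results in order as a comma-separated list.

12, 12, 12, 12, 0, 10, 10

Sliding a size-4 window across the 10 values:
-8 6 -9 12 → max 12
6 -9 12 -2 → max 12
-9 12 -2 -3 → max 12
12 -2 -3 0 → max 12
-2 -3 0 -6 → max 0
-3 0 -6 10 → max 10
0 -6 10 6 → max 10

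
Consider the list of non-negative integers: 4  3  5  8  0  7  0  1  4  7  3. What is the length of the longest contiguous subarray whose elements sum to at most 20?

6

add 4: [4] sum 4, len 1
add 3: [4, 3] sum 7, len 2
add 5: [4, 3, 5] sum 12, len 3
add 8: [4, 3, 5, 8] sum 20, len 4
add 0: [4, 3, 5, 8, 0] sum 20, len 5
add 7: [5, 8, 0, 7] sum 20, len 4
add 0: [5, 8, 0, 7, 0] sum 20, len 5
add 1: [8, 0, 7, 0, 1] sum 16, len 5
add 4: [8, 0, 7, 0, 1, 4] sum 20, len 6
add 7: [0, 7, 0, 1, 4, 7] sum 19, len 6
add 3: [0, 1, 4, 7, 3] sum 15, len 5
Longest length seen: 6.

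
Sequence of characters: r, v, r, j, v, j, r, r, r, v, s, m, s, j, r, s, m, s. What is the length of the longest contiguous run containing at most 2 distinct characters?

Extend right; when distinct count exceeds 2, shrink from the left:
add r: window [r] (1 distinct), len 1
add v: window [r, v] (2 distinct), len 2
add r: window [r, v, r] (2 distinct), len 3
add j: window [r, j] (2 distinct), len 2
add v: window [j, v] (2 distinct), len 2
add j: window [j, v, j] (2 distinct), len 3
add r: window [j, r] (2 distinct), len 2
add r: window [j, r, r] (2 distinct), len 3
add r: window [j, r, r, r] (2 distinct), len 4
add v: window [r, r, r, v] (2 distinct), len 4
add s: window [v, s] (2 distinct), len 2
add m: window [s, m] (2 distinct), len 2
add s: window [s, m, s] (2 distinct), len 3
add j: window [s, j] (2 distinct), len 2
add r: window [j, r] (2 distinct), len 2
add s: window [r, s] (2 distinct), len 2
add m: window [s, m] (2 distinct), len 2
add s: window [s, m, s] (2 distinct), len 3
Longest length with ≤2 distinct: 4.

4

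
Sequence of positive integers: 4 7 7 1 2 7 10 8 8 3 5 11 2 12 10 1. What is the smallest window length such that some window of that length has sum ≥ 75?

10

add 4: running sum 4 < 75
add 7: running sum 11 < 75
add 7: running sum 18 < 75
add 1: running sum 19 < 75
add 2: running sum 21 < 75
add 7: running sum 28 < 75
add 10: running sum 38 < 75
add 8: running sum 46 < 75
add 8: running sum 54 < 75
add 3: running sum 57 < 75
add 5: running sum 62 < 75
add 11: running sum 73 < 75
add 2: shortest ending here [4, 7, 7, 1, 2, 7, 10, 8, 8, 3, 5, 11, 2] sum 75, len 13
add 12: shortest ending here [7, 1, 2, 7, 10, 8, 8, 3, 5, 11, 2, 12] sum 76, len 12
add 10: shortest ending here [7, 10, 8, 8, 3, 5, 11, 2, 12, 10] sum 76, len 10
add 1: shortest ending here [7, 10, 8, 8, 3, 5, 11, 2, 12, 10, 1] sum 77, len 11
Shortest qualifying length: 10.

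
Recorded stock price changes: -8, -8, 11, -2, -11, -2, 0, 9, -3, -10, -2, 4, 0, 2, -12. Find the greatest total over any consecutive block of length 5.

(-8, -8, 11, -2, -11) → sum -18
(-8, 11, -2, -11, -2) → sum -12
(11, -2, -11, -2, 0) → sum -4
(-2, -11, -2, 0, 9) → sum -6
(-11, -2, 0, 9, -3) → sum -7
(-2, 0, 9, -3, -10) → sum -6
(0, 9, -3, -10, -2) → sum -6
(9, -3, -10, -2, 4) → sum -2
(-3, -10, -2, 4, 0) → sum -11
(-10, -2, 4, 0, 2) → sum -6
(-2, 4, 0, 2, -12) → sum -8
Greatest of these is -2.

-2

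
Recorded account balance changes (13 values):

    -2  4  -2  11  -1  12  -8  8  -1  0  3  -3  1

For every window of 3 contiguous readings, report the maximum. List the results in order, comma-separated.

4, 11, 11, 12, 12, 12, 8, 8, 3, 3, 3

-2 4 -2 → max 4
4 -2 11 → max 11
-2 11 -1 → max 11
11 -1 12 → max 12
-1 12 -8 → max 12
12 -8 8 → max 12
-8 8 -1 → max 8
8 -1 0 → max 8
-1 0 3 → max 3
0 3 -3 → max 3
3 -3 1 → max 3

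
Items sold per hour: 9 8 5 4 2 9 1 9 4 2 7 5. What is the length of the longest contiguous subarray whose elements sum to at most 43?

Extend to the right; shrink from the left whenever the sum exceeds 43:
→ 9: sum 9, len 1
→ 8: sum 17, len 2
→ 5: sum 22, len 3
→ 4: sum 26, len 4
→ 2: sum 28, len 5
→ 9: sum 37, len 6
→ 1: sum 38, len 7
→ 9 (dropped 9): sum 38, len 7
→ 4: sum 42, len 8
→ 2 (dropped 8): sum 36, len 8
→ 7: sum 43, len 9
→ 5 (dropped 5): sum 43, len 9
Longest length seen: 9.

9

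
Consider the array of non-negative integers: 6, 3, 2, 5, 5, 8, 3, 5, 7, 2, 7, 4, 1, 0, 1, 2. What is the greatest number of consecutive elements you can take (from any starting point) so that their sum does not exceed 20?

add 6: [6] sum 6, len 1
add 3: [6, 3] sum 9, len 2
add 2: [6, 3, 2] sum 11, len 3
add 5: [6, 3, 2, 5] sum 16, len 4
add 5: [3, 2, 5, 5] sum 15, len 4
add 8: [2, 5, 5, 8] sum 20, len 4
add 3: [5, 8, 3] sum 16, len 3
add 5: [8, 3, 5] sum 16, len 3
add 7: [3, 5, 7] sum 15, len 3
add 2: [3, 5, 7, 2] sum 17, len 4
add 7: [7, 2, 7] sum 16, len 3
add 4: [7, 2, 7, 4] sum 20, len 4
add 1: [2, 7, 4, 1] sum 14, len 4
add 0: [2, 7, 4, 1, 0] sum 14, len 5
add 1: [2, 7, 4, 1, 0, 1] sum 15, len 6
add 2: [2, 7, 4, 1, 0, 1, 2] sum 17, len 7
Longest length seen: 7.

7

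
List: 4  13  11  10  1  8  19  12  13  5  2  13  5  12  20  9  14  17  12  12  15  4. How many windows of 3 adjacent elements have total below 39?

12

(4, 13, 11) → sum 28  < 39 ✓
(13, 11, 10) → sum 34  < 39 ✓
(11, 10, 1) → sum 22  < 39 ✓
(10, 1, 8) → sum 19  < 39 ✓
(1, 8, 19) → sum 28  < 39 ✓
(8, 19, 12) → sum 39
(19, 12, 13) → sum 44
(12, 13, 5) → sum 30  < 39 ✓
(13, 5, 2) → sum 20  < 39 ✓
(5, 2, 13) → sum 20  < 39 ✓
(2, 13, 5) → sum 20  < 39 ✓
(13, 5, 12) → sum 30  < 39 ✓
(5, 12, 20) → sum 37  < 39 ✓
(12, 20, 9) → sum 41
(20, 9, 14) → sum 43
(9, 14, 17) → sum 40
(14, 17, 12) → sum 43
(17, 12, 12) → sum 41
(12, 12, 15) → sum 39
(12, 15, 4) → sum 31  < 39 ✓
12 windows satisfy the condition.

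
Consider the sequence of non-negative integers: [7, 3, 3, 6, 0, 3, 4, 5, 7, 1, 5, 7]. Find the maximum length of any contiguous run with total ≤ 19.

6

→ 7: sum 7, len 1
→ 3: sum 10, len 2
→ 3: sum 13, len 3
→ 6: sum 19, len 4
→ 0: sum 19, len 5
→ 3 (dropped 7): sum 15, len 5
→ 4: sum 19, len 6
→ 5 (dropped 3, 3): sum 18, len 5
→ 7 (dropped 6): sum 19, len 5
→ 1 (dropped 0, 3): sum 17, len 4
→ 5 (dropped 4): sum 18, len 4
→ 7 (dropped 5, 7): sum 13, len 3
Longest length seen: 6.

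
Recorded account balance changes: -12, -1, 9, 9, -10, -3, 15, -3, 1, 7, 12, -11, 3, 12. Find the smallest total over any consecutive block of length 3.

Each size-3 window and its sum:
-12 -1 9 → sum -4
-1 9 9 → sum 17
9 9 -10 → sum 8
9 -10 -3 → sum -4
-10 -3 15 → sum 2
-3 15 -3 → sum 9
15 -3 1 → sum 13
-3 1 7 → sum 5
1 7 12 → sum 20
7 12 -11 → sum 8
12 -11 3 → sum 4
-11 3 12 → sum 4
Smallest of these is -4.

-4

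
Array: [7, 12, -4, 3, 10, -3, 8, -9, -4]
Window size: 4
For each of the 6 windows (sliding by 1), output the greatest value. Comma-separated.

(7, 12, -4, 3) → max 12
(12, -4, 3, 10) → max 12
(-4, 3, 10, -3) → max 10
(3, 10, -3, 8) → max 10
(10, -3, 8, -9) → max 10
(-3, 8, -9, -4) → max 8

12, 12, 10, 10, 10, 8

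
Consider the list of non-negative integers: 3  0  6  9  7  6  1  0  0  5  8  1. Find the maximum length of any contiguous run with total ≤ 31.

Extend to the right; shrink from the left whenever the sum exceeds 31:
add 3: [3] sum 3, len 1
add 0: [3, 0] sum 3, len 2
add 6: [3, 0, 6] sum 9, len 3
add 9: [3, 0, 6, 9] sum 18, len 4
add 7: [3, 0, 6, 9, 7] sum 25, len 5
add 6: [3, 0, 6, 9, 7, 6] sum 31, len 6
add 1: [0, 6, 9, 7, 6, 1] sum 29, len 6
add 0: [0, 6, 9, 7, 6, 1, 0] sum 29, len 7
add 0: [0, 6, 9, 7, 6, 1, 0, 0] sum 29, len 8
add 5: [9, 7, 6, 1, 0, 0, 5] sum 28, len 7
add 8: [7, 6, 1, 0, 0, 5, 8] sum 27, len 7
add 1: [7, 6, 1, 0, 0, 5, 8, 1] sum 28, len 8
Longest length seen: 8.

8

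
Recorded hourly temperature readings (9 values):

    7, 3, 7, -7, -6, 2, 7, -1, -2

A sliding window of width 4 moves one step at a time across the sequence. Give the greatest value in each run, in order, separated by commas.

[7, 3, 7, -7] → max 7
[3, 7, -7, -6] → max 7
[7, -7, -6, 2] → max 7
[-7, -6, 2, 7] → max 7
[-6, 2, 7, -1] → max 7
[2, 7, -1, -2] → max 7

7, 7, 7, 7, 7, 7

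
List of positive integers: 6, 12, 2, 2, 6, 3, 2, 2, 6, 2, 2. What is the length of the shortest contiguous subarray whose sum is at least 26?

add 6: running sum 6 < 26
add 12: running sum 18 < 26
add 2: running sum 20 < 26
add 2: running sum 22 < 26
add 6: shortest ending here [6, 12, 2, 2, 6] sum 28, len 5
add 3: shortest ending here [6, 12, 2, 2, 6, 3] sum 31, len 6
add 2: shortest ending here [12, 2, 2, 6, 3, 2] sum 27, len 6
add 2: shortest ending here [12, 2, 2, 6, 3, 2, 2] sum 29, len 7
add 6: shortest ending here [12, 2, 2, 6, 3, 2, 2, 6] sum 35, len 8
add 2: shortest ending here [12, 2, 2, 6, 3, 2, 2, 6, 2] sum 37, len 9
add 2: shortest ending here [2, 2, 6, 3, 2, 2, 6, 2, 2] sum 27, len 9
Shortest qualifying length: 5.

5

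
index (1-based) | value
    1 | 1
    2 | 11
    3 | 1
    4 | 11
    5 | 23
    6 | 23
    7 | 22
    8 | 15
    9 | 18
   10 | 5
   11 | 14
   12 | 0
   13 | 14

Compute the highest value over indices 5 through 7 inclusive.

Elements at indices 5..7: 23, 23, 22
max(23, 23, 22) = 23

23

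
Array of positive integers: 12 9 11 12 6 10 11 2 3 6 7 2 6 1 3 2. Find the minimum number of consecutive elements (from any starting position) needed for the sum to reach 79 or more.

Extend right; whenever the sum reaches 79, record the length and shrink from the left:
add 12: running sum 12 < 79
add 9: running sum 21 < 79
add 11: running sum 32 < 79
add 12: running sum 44 < 79
add 6: running sum 50 < 79
add 10: running sum 60 < 79
add 11: running sum 71 < 79
add 2: running sum 73 < 79
add 3: running sum 76 < 79
end 9: [12, 9, 11, 12, 6, 10, 11, 2, 3, 6] sum 82, len 10
end 10: [12, 9, 11, 12, 6, 10, 11, 2, 3, 6, 7] sum 89, len 11
end 11: [9, 11, 12, 6, 10, 11, 2, 3, 6, 7, 2] sum 79, len 11
end 12: [9, 11, 12, 6, 10, 11, 2, 3, 6, 7, 2, 6] sum 85, len 12
end 13: [9, 11, 12, 6, 10, 11, 2, 3, 6, 7, 2, 6, 1] sum 86, len 13
end 14: [11, 12, 6, 10, 11, 2, 3, 6, 7, 2, 6, 1, 3] sum 80, len 13
end 15: [11, 12, 6, 10, 11, 2, 3, 6, 7, 2, 6, 1, 3, 2] sum 82, len 14
Shortest qualifying length: 10.

10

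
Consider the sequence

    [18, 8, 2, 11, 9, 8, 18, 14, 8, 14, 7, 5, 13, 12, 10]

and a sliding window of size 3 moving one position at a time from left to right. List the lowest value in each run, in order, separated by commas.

18 8 2 → min 2
8 2 11 → min 2
2 11 9 → min 2
11 9 8 → min 8
9 8 18 → min 8
8 18 14 → min 8
18 14 8 → min 8
14 8 14 → min 8
8 14 7 → min 7
14 7 5 → min 5
7 5 13 → min 5
5 13 12 → min 5
13 12 10 → min 10

2, 2, 2, 8, 8, 8, 8, 8, 7, 5, 5, 5, 10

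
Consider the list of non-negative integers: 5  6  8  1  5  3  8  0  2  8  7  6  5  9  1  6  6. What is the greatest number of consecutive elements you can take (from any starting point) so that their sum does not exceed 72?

add 5: [5] sum 5, len 1
add 6: [5, 6] sum 11, len 2
add 8: [5, 6, 8] sum 19, len 3
add 1: [5, 6, 8, 1] sum 20, len 4
add 5: [5, 6, 8, 1, 5] sum 25, len 5
add 3: [5, 6, 8, 1, 5, 3] sum 28, len 6
add 8: [5, 6, 8, 1, 5, 3, 8] sum 36, len 7
add 0: [5, 6, 8, 1, 5, 3, 8, 0] sum 36, len 8
add 2: [5, 6, 8, 1, 5, 3, 8, 0, 2] sum 38, len 9
add 8: [5, 6, 8, 1, 5, 3, 8, 0, 2, 8] sum 46, len 10
add 7: [5, 6, 8, 1, 5, 3, 8, 0, 2, 8, 7] sum 53, len 11
add 6: [5, 6, 8, 1, 5, 3, 8, 0, 2, 8, 7, 6] sum 59, len 12
add 5: [5, 6, 8, 1, 5, 3, 8, 0, 2, 8, 7, 6, 5] sum 64, len 13
add 9: [6, 8, 1, 5, 3, 8, 0, 2, 8, 7, 6, 5, 9] sum 68, len 13
add 1: [6, 8, 1, 5, 3, 8, 0, 2, 8, 7, 6, 5, 9, 1] sum 69, len 14
add 6: [8, 1, 5, 3, 8, 0, 2, 8, 7, 6, 5, 9, 1, 6] sum 69, len 14
add 6: [1, 5, 3, 8, 0, 2, 8, 7, 6, 5, 9, 1, 6, 6] sum 67, len 14
Longest length seen: 14.

14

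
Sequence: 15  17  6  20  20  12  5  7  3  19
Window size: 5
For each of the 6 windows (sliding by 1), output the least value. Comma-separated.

Sliding a size-5 window across the 10 values:
[15, 17, 6, 20, 20] → min 6
[17, 6, 20, 20, 12] → min 6
[6, 20, 20, 12, 5] → min 5
[20, 20, 12, 5, 7] → min 5
[20, 12, 5, 7, 3] → min 3
[12, 5, 7, 3, 19] → min 3

6, 6, 5, 5, 3, 3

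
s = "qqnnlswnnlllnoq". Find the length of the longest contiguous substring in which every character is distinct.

[q] len 1
[q] len 1
[q, n] len 2
[n] len 1
[n, l] len 2
[n, l, s] len 3
[n, l, s, w] len 4
[l, s, w, n] len 4
[n] len 1
[n, l] len 2
[l] len 1
[l] len 1
[l, n] len 2
[l, n, o] len 3
[l, n, o, q] len 4
Longest all-distinct length: 4.

4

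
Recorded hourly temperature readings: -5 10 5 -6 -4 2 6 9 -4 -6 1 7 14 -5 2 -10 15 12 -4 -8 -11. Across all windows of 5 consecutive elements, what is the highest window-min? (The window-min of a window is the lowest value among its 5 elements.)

-4

Each size-5 window and its min:
(-5, 10, 5, -6, -4) → min -6
(10, 5, -6, -4, 2) → min -6
(5, -6, -4, 2, 6) → min -6
(-6, -4, 2, 6, 9) → min -6
(-4, 2, 6, 9, -4) → min -4
(2, 6, 9, -4, -6) → min -6
(6, 9, -4, -6, 1) → min -6
(9, -4, -6, 1, 7) → min -6
(-4, -6, 1, 7, 14) → min -6
(-6, 1, 7, 14, -5) → min -6
(1, 7, 14, -5, 2) → min -5
(7, 14, -5, 2, -10) → min -10
(14, -5, 2, -10, 15) → min -10
(-5, 2, -10, 15, 12) → min -10
(2, -10, 15, 12, -4) → min -10
(-10, 15, 12, -4, -8) → min -10
(15, 12, -4, -8, -11) → min -11
Highest of these is -4.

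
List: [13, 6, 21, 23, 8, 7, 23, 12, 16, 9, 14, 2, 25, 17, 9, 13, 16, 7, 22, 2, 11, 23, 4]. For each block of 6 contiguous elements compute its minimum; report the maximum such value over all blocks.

7

(13, 6, 21, 23, 8, 7) → min 6
(6, 21, 23, 8, 7, 23) → min 6
(21, 23, 8, 7, 23, 12) → min 7
(23, 8, 7, 23, 12, 16) → min 7
(8, 7, 23, 12, 16, 9) → min 7
(7, 23, 12, 16, 9, 14) → min 7
(23, 12, 16, 9, 14, 2) → min 2
(12, 16, 9, 14, 2, 25) → min 2
(16, 9, 14, 2, 25, 17) → min 2
(9, 14, 2, 25, 17, 9) → min 2
(14, 2, 25, 17, 9, 13) → min 2
(2, 25, 17, 9, 13, 16) → min 2
(25, 17, 9, 13, 16, 7) → min 7
(17, 9, 13, 16, 7, 22) → min 7
(9, 13, 16, 7, 22, 2) → min 2
(13, 16, 7, 22, 2, 11) → min 2
(16, 7, 22, 2, 11, 23) → min 2
(7, 22, 2, 11, 23, 4) → min 2
Maximum of these is 7.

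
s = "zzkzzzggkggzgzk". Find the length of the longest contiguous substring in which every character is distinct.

add z: [z] len 1
add z (repeat z, move left end past it): [z] len 1
add k: [z, k] len 2
add z (repeat z, move left end past it): [k, z] len 2
add z (repeat z, move left end past it): [z] len 1
add z (repeat z, move left end past it): [z] len 1
add g: [z, g] len 2
add g (repeat g, move left end past it): [g] len 1
add k: [g, k] len 2
add g (repeat g, move left end past it): [k, g] len 2
add g (repeat g, move left end past it): [g] len 1
add z: [g, z] len 2
add g (repeat g, move left end past it): [z, g] len 2
add z (repeat z, move left end past it): [g, z] len 2
add k: [g, z, k] len 3
Longest all-distinct length: 3.

3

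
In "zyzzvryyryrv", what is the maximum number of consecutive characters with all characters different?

4

add z: [z] len 1
add y: [z, y] len 2
add z (repeat z, move left end past it): [y, z] len 2
add z (repeat z, move left end past it): [z] len 1
add v: [z, v] len 2
add r: [z, v, r] len 3
add y: [z, v, r, y] len 4
add y (repeat y, move left end past it): [y] len 1
add r: [y, r] len 2
add y (repeat y, move left end past it): [r, y] len 2
add r (repeat r, move left end past it): [y, r] len 2
add v: [y, r, v] len 3
Longest all-distinct length: 4.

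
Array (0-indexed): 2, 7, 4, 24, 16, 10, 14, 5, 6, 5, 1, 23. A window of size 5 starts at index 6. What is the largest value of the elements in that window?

Elements at indices 6..10: 14, 5, 6, 5, 1
max(14, 5, 6, 5, 1) = 14

14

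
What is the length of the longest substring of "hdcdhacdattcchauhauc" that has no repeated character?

[h] len 1
[h, d] len 2
[h, d, c] len 3
[c, d] len 2
[c, d, h] len 3
[c, d, h, a] len 4
[d, h, a, c] len 4
[h, a, c, d] len 4
[c, d, a] len 3
[c, d, a, t] len 4
[t] len 1
[t, c] len 2
[c] len 1
[c, h] len 2
[c, h, a] len 3
[c, h, a, u] len 4
[a, u, h] len 3
[u, h, a] len 3
[h, a, u] len 3
[h, a, u, c] len 4
Longest all-distinct length: 4.

4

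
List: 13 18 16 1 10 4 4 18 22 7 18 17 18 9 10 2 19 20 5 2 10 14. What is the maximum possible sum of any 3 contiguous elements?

53

Each size-3 window and its sum:
13 18 16 → sum 47
18 16 1 → sum 35
16 1 10 → sum 27
1 10 4 → sum 15
10 4 4 → sum 18
4 4 18 → sum 26
4 18 22 → sum 44
18 22 7 → sum 47
22 7 18 → sum 47
7 18 17 → sum 42
18 17 18 → sum 53
17 18 9 → sum 44
18 9 10 → sum 37
9 10 2 → sum 21
10 2 19 → sum 31
2 19 20 → sum 41
19 20 5 → sum 44
20 5 2 → sum 27
5 2 10 → sum 17
2 10 14 → sum 26
Maximum of these is 53.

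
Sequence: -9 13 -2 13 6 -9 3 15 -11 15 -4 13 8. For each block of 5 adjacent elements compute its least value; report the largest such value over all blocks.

(-9, 13, -2, 13, 6) → min -9
(13, -2, 13, 6, -9) → min -9
(-2, 13, 6, -9, 3) → min -9
(13, 6, -9, 3, 15) → min -9
(6, -9, 3, 15, -11) → min -11
(-9, 3, 15, -11, 15) → min -11
(3, 15, -11, 15, -4) → min -11
(15, -11, 15, -4, 13) → min -11
(-11, 15, -4, 13, 8) → min -11
Largest of these is -9.

-9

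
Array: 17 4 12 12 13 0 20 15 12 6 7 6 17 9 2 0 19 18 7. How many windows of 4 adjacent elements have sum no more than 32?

17 4 12 12 → sum 45
4 12 12 13 → sum 41
12 12 13 0 → sum 37
12 13 0 20 → sum 45
13 0 20 15 → sum 48
0 20 15 12 → sum 47
20 15 12 6 → sum 53
15 12 6 7 → sum 40
12 6 7 6 → sum 31  ≤ 32 ✓
6 7 6 17 → sum 36
7 6 17 9 → sum 39
6 17 9 2 → sum 34
17 9 2 0 → sum 28  ≤ 32 ✓
9 2 0 19 → sum 30  ≤ 32 ✓
2 0 19 18 → sum 39
0 19 18 7 → sum 44
3 windows satisfy the condition.

3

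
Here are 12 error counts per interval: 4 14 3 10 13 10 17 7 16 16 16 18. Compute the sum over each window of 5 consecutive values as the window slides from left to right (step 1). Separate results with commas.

(4, 14, 3, 10, 13) → sum 44
(14, 3, 10, 13, 10) → sum 50
(3, 10, 13, 10, 17) → sum 53
(10, 13, 10, 17, 7) → sum 57
(13, 10, 17, 7, 16) → sum 63
(10, 17, 7, 16, 16) → sum 66
(17, 7, 16, 16, 16) → sum 72
(7, 16, 16, 16, 18) → sum 73

44, 50, 53, 57, 63, 66, 72, 73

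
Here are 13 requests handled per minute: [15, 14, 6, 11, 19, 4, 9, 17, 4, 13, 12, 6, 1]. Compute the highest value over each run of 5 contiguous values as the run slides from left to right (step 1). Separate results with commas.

(15, 14, 6, 11, 19) → max 19
(14, 6, 11, 19, 4) → max 19
(6, 11, 19, 4, 9) → max 19
(11, 19, 4, 9, 17) → max 19
(19, 4, 9, 17, 4) → max 19
(4, 9, 17, 4, 13) → max 17
(9, 17, 4, 13, 12) → max 17
(17, 4, 13, 12, 6) → max 17
(4, 13, 12, 6, 1) → max 13

19, 19, 19, 19, 19, 17, 17, 17, 13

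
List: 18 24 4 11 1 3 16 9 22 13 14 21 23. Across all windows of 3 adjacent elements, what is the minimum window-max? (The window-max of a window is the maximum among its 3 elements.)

11

(18, 24, 4) → max 24
(24, 4, 11) → max 24
(4, 11, 1) → max 11
(11, 1, 3) → max 11
(1, 3, 16) → max 16
(3, 16, 9) → max 16
(16, 9, 22) → max 22
(9, 22, 13) → max 22
(22, 13, 14) → max 22
(13, 14, 21) → max 21
(14, 21, 23) → max 23
Minimum of these is 11.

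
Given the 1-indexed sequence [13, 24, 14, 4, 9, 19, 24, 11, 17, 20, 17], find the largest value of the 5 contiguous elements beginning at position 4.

Elements at indices 4..8: 4, 9, 19, 24, 11
max(4, 9, 19, 24, 11) = 24

24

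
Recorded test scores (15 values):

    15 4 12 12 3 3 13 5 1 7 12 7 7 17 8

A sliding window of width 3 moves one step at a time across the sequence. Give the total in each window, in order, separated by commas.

31, 28, 27, 18, 19, 21, 19, 13, 20, 26, 26, 31, 32

(15, 4, 12) → sum 31
(4, 12, 12) → sum 28
(12, 12, 3) → sum 27
(12, 3, 3) → sum 18
(3, 3, 13) → sum 19
(3, 13, 5) → sum 21
(13, 5, 1) → sum 19
(5, 1, 7) → sum 13
(1, 7, 12) → sum 20
(7, 12, 7) → sum 26
(12, 7, 7) → sum 26
(7, 7, 17) → sum 31
(7, 17, 8) → sum 32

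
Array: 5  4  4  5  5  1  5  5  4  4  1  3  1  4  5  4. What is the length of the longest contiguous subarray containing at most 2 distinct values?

Extend right; when distinct count exceeds 2, shrink from the left:
[5] 1 distinct, len 1
[5, 4] 2 distinct, len 2
[5, 4, 4] 2 distinct, len 3
[5, 4, 4, 5] 2 distinct, len 4
[5, 4, 4, 5, 5] 2 distinct, len 5
[5, 5, 1] 2 distinct, len 3
[5, 5, 1, 5] 2 distinct, len 4
[5, 5, 1, 5, 5] 2 distinct, len 5
[5, 5, 4] 2 distinct, len 3
[5, 5, 4, 4] 2 distinct, len 4
[4, 4, 1] 2 distinct, len 3
[1, 3] 2 distinct, len 2
[1, 3, 1] 2 distinct, len 3
[1, 4] 2 distinct, len 2
[4, 5] 2 distinct, len 2
[4, 5, 4] 2 distinct, len 3
Longest length with ≤2 distinct: 5.

5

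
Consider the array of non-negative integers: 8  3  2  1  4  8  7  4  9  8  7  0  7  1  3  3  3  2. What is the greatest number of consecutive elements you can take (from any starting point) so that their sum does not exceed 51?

[8] sum 8 len 1
[8, 3] sum 11 len 2
[8, 3, 2] sum 13 len 3
[8, 3, 2, 1] sum 14 len 4
[8, 3, 2, 1, 4] sum 18 len 5
[8, 3, 2, 1, 4, 8] sum 26 len 6
[8, 3, 2, 1, 4, 8, 7] sum 33 len 7
[8, 3, 2, 1, 4, 8, 7, 4] sum 37 len 8
[8, 3, 2, 1, 4, 8, 7, 4, 9] sum 46 len 9
[3, 2, 1, 4, 8, 7, 4, 9, 8] sum 46 len 9
[2, 1, 4, 8, 7, 4, 9, 8, 7] sum 50 len 9
[2, 1, 4, 8, 7, 4, 9, 8, 7, 0] sum 50 len 10
[8, 7, 4, 9, 8, 7, 0, 7] sum 50 len 8
[8, 7, 4, 9, 8, 7, 0, 7, 1] sum 51 len 9
[7, 4, 9, 8, 7, 0, 7, 1, 3] sum 46 len 9
[7, 4, 9, 8, 7, 0, 7, 1, 3, 3] sum 49 len 10
[4, 9, 8, 7, 0, 7, 1, 3, 3, 3] sum 45 len 10
[4, 9, 8, 7, 0, 7, 1, 3, 3, 3, 2] sum 47 len 11
Longest length seen: 11.

11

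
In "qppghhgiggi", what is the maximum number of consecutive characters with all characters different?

[q] len 1
[q, p] len 2
[p] len 1
[p, g] len 2
[p, g, h] len 3
[h] len 1
[h, g] len 2
[h, g, i] len 3
[i, g] len 2
[g] len 1
[g, i] len 2
Longest all-distinct length: 3.

3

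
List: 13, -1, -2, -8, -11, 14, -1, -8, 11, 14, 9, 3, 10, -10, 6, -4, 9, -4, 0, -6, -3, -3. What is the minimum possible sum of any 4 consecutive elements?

-22

Each size-4 window and its sum:
(13, -1, -2, -8) → sum 2
(-1, -2, -8, -11) → sum -22
(-2, -8, -11, 14) → sum -7
(-8, -11, 14, -1) → sum -6
(-11, 14, -1, -8) → sum -6
(14, -1, -8, 11) → sum 16
(-1, -8, 11, 14) → sum 16
(-8, 11, 14, 9) → sum 26
(11, 14, 9, 3) → sum 37
(14, 9, 3, 10) → sum 36
(9, 3, 10, -10) → sum 12
(3, 10, -10, 6) → sum 9
(10, -10, 6, -4) → sum 2
(-10, 6, -4, 9) → sum 1
(6, -4, 9, -4) → sum 7
(-4, 9, -4, 0) → sum 1
(9, -4, 0, -6) → sum -1
(-4, 0, -6, -3) → sum -13
(0, -6, -3, -3) → sum -12
Minimum of these is -22.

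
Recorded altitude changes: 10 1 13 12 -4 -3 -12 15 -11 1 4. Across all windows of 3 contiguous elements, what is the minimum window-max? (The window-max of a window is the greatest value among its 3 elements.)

-3

Each size-3 window and its max:
(10, 1, 13) → max 13
(1, 13, 12) → max 13
(13, 12, -4) → max 13
(12, -4, -3) → max 12
(-4, -3, -12) → max -3
(-3, -12, 15) → max 15
(-12, 15, -11) → max 15
(15, -11, 1) → max 15
(-11, 1, 4) → max 4
Minimum of these is -3.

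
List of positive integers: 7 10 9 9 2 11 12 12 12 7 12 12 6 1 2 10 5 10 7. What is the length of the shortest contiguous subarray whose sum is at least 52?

5

add 7: running sum 7 < 52
add 10: running sum 17 < 52
add 9: running sum 26 < 52
add 9: running sum 35 < 52
add 2: running sum 37 < 52
add 11: running sum 48 < 52
end 6: [10, 9, 9, 2, 11, 12] sum 53, len 6
end 7: [9, 9, 2, 11, 12, 12] sum 55, len 6
end 8: [9, 2, 11, 12, 12, 12] sum 58, len 6
end 9: [11, 12, 12, 12, 7] sum 54, len 5
end 10: [12, 12, 12, 7, 12] sum 55, len 5
end 11: [12, 12, 7, 12, 12] sum 55, len 5
end 12: [12, 12, 7, 12, 12, 6] sum 61, len 6
end 13: [12, 12, 7, 12, 12, 6, 1] sum 62, len 7
end 14: [12, 7, 12, 12, 6, 1, 2] sum 52, len 7
end 15: [12, 7, 12, 12, 6, 1, 2, 10] sum 62, len 8
end 16: [7, 12, 12, 6, 1, 2, 10, 5] sum 55, len 8
end 17: [12, 12, 6, 1, 2, 10, 5, 10] sum 58, len 8
end 18: [12, 6, 1, 2, 10, 5, 10, 7] sum 53, len 8
Shortest qualifying length: 5.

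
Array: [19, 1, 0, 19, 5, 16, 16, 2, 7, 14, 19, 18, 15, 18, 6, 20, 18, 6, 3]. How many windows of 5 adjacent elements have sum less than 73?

10

(19, 1, 0, 19, 5) → sum 44  < 73 ✓
(1, 0, 19, 5, 16) → sum 41  < 73 ✓
(0, 19, 5, 16, 16) → sum 56  < 73 ✓
(19, 5, 16, 16, 2) → sum 58  < 73 ✓
(5, 16, 16, 2, 7) → sum 46  < 73 ✓
(16, 16, 2, 7, 14) → sum 55  < 73 ✓
(16, 2, 7, 14, 19) → sum 58  < 73 ✓
(2, 7, 14, 19, 18) → sum 60  < 73 ✓
(7, 14, 19, 18, 15) → sum 73
(14, 19, 18, 15, 18) → sum 84
(19, 18, 15, 18, 6) → sum 76
(18, 15, 18, 6, 20) → sum 77
(15, 18, 6, 20, 18) → sum 77
(18, 6, 20, 18, 6) → sum 68  < 73 ✓
(6, 20, 18, 6, 3) → sum 53  < 73 ✓
10 windows satisfy the condition.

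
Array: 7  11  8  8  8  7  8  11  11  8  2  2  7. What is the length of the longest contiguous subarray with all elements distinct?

add 7: [7] len 1
add 11: [7, 11] len 2
add 8: [7, 11, 8] len 3
add 8 (repeat 8, move left end past it): [8] len 1
add 8 (repeat 8, move left end past it): [8] len 1
add 7: [8, 7] len 2
add 8 (repeat 8, move left end past it): [7, 8] len 2
add 11: [7, 8, 11] len 3
add 11 (repeat 11, move left end past it): [11] len 1
add 8: [11, 8] len 2
add 2: [11, 8, 2] len 3
add 2 (repeat 2, move left end past it): [2] len 1
add 7: [2, 7] len 2
Longest all-distinct length: 3.

3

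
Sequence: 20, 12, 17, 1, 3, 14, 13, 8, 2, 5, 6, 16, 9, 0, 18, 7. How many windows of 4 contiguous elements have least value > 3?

20 12 17 1 → min 1
12 17 1 3 → min 1
17 1 3 14 → min 1
1 3 14 13 → min 1
3 14 13 8 → min 3
14 13 8 2 → min 2
13 8 2 5 → min 2
8 2 5 6 → min 2
2 5 6 16 → min 2
5 6 16 9 → min 5  > 3 ✓
6 16 9 0 → min 0
16 9 0 18 → min 0
9 0 18 7 → min 0
1 window satisfy the condition.

1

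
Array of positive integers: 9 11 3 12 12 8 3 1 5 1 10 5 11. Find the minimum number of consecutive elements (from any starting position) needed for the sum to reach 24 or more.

add 9: running sum 9 < 24
add 11: running sum 20 < 24
add 3: running sum 23 < 24
add 12: shortest ending here [11, 3, 12] sum 26, len 3
add 12: shortest ending here [12, 12] sum 24, len 2
add 8: shortest ending here [12, 12, 8] sum 32, len 3
add 3: shortest ending here [12, 12, 8, 3] sum 35, len 4
add 1: shortest ending here [12, 8, 3, 1] sum 24, len 4
add 5: shortest ending here [12, 8, 3, 1, 5] sum 29, len 5
add 1: shortest ending here [12, 8, 3, 1, 5, 1] sum 30, len 6
add 10: shortest ending here [8, 3, 1, 5, 1, 10] sum 28, len 6
add 5: shortest ending here [3, 1, 5, 1, 10, 5] sum 25, len 6
add 11: shortest ending here [10, 5, 11] sum 26, len 3
Shortest qualifying length: 2.

2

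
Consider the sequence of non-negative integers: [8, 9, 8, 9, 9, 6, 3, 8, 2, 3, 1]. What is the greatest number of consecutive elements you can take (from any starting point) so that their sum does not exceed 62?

10

Extend to the right; shrink from the left whenever the sum exceeds 62:
[8] sum 8 len 1
[8, 9] sum 17 len 2
[8, 9, 8] sum 25 len 3
[8, 9, 8, 9] sum 34 len 4
[8, 9, 8, 9, 9] sum 43 len 5
[8, 9, 8, 9, 9, 6] sum 49 len 6
[8, 9, 8, 9, 9, 6, 3] sum 52 len 7
[8, 9, 8, 9, 9, 6, 3, 8] sum 60 len 8
[8, 9, 8, 9, 9, 6, 3, 8, 2] sum 62 len 9
[9, 8, 9, 9, 6, 3, 8, 2, 3] sum 57 len 9
[9, 8, 9, 9, 6, 3, 8, 2, 3, 1] sum 58 len 10
Longest length seen: 10.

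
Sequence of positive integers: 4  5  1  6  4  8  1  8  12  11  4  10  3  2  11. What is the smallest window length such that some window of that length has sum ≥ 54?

Extend right; whenever the sum reaches 54, record the length and shrink from the left:
add 4: running sum 4 < 54
add 5: running sum 9 < 54
add 1: running sum 10 < 54
add 6: running sum 16 < 54
add 4: running sum 20 < 54
add 8: running sum 28 < 54
add 1: running sum 29 < 54
add 8: running sum 37 < 54
add 12: running sum 49 < 54
add 11: shortest ending here [5, 1, 6, 4, 8, 1, 8, 12, 11] sum 56, len 9
add 4: shortest ending here [6, 4, 8, 1, 8, 12, 11, 4] sum 54, len 8
add 10: shortest ending here [8, 1, 8, 12, 11, 4, 10] sum 54, len 7
add 3: shortest ending here [8, 1, 8, 12, 11, 4, 10, 3] sum 57, len 8
add 2: shortest ending here [8, 1, 8, 12, 11, 4, 10, 3, 2] sum 59, len 9
add 11: shortest ending here [8, 12, 11, 4, 10, 3, 2, 11] sum 61, len 8
Shortest qualifying length: 7.

7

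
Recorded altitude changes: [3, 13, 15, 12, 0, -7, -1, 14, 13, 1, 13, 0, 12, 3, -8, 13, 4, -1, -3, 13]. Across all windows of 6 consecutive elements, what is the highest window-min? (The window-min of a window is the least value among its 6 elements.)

0

(3, 13, 15, 12, 0, -7) → min -7
(13, 15, 12, 0, -7, -1) → min -7
(15, 12, 0, -7, -1, 14) → min -7
(12, 0, -7, -1, 14, 13) → min -7
(0, -7, -1, 14, 13, 1) → min -7
(-7, -1, 14, 13, 1, 13) → min -7
(-1, 14, 13, 1, 13, 0) → min -1
(14, 13, 1, 13, 0, 12) → min 0
(13, 1, 13, 0, 12, 3) → min 0
(1, 13, 0, 12, 3, -8) → min -8
(13, 0, 12, 3, -8, 13) → min -8
(0, 12, 3, -8, 13, 4) → min -8
(12, 3, -8, 13, 4, -1) → min -8
(3, -8, 13, 4, -1, -3) → min -8
(-8, 13, 4, -1, -3, 13) → min -8
Highest of these is 0.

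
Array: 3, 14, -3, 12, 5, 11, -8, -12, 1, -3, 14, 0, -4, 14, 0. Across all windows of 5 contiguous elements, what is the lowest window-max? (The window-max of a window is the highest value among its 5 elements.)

3 14 -3 12 5 → max 14
14 -3 12 5 11 → max 14
-3 12 5 11 -8 → max 12
12 5 11 -8 -12 → max 12
5 11 -8 -12 1 → max 11
11 -8 -12 1 -3 → max 11
-8 -12 1 -3 14 → max 14
-12 1 -3 14 0 → max 14
1 -3 14 0 -4 → max 14
-3 14 0 -4 14 → max 14
14 0 -4 14 0 → max 14
Lowest of these is 11.

11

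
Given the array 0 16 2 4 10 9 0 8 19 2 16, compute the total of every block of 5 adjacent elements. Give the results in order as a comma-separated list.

32, 41, 25, 31, 46, 38, 45

(0, 16, 2, 4, 10) → sum 32
(16, 2, 4, 10, 9) → sum 41
(2, 4, 10, 9, 0) → sum 25
(4, 10, 9, 0, 8) → sum 31
(10, 9, 0, 8, 19) → sum 46
(9, 0, 8, 19, 2) → sum 38
(0, 8, 19, 2, 16) → sum 45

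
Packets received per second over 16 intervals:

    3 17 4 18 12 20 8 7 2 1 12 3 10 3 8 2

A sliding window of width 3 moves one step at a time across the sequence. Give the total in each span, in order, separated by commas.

24, 39, 34, 50, 40, 35, 17, 10, 15, 16, 25, 16, 21, 13

(3, 17, 4) → sum 24
(17, 4, 18) → sum 39
(4, 18, 12) → sum 34
(18, 12, 20) → sum 50
(12, 20, 8) → sum 40
(20, 8, 7) → sum 35
(8, 7, 2) → sum 17
(7, 2, 1) → sum 10
(2, 1, 12) → sum 15
(1, 12, 3) → sum 16
(12, 3, 10) → sum 25
(3, 10, 3) → sum 16
(10, 3, 8) → sum 21
(3, 8, 2) → sum 13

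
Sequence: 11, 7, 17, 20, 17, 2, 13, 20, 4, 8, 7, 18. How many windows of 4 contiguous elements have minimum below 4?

11 7 17 20 → min 7
7 17 20 17 → min 7
17 20 17 2 → min 2  < 4 ✓
20 17 2 13 → min 2  < 4 ✓
17 2 13 20 → min 2  < 4 ✓
2 13 20 4 → min 2  < 4 ✓
13 20 4 8 → min 4
20 4 8 7 → min 4
4 8 7 18 → min 4
4 windows satisfy the condition.

4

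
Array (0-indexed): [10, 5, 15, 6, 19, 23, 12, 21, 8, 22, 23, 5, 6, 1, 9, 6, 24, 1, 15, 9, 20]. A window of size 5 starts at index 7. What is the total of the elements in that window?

79

Elements at indices 7..11: 21, 8, 22, 23, 5
sum(21, 8, 22, 23, 5) = 79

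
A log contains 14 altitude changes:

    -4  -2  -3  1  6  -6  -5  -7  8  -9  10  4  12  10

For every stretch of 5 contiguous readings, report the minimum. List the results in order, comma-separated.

-4, -6, -6, -7, -7, -9, -9, -9, -9, -9

(-4, -2, -3, 1, 6) → min -4
(-2, -3, 1, 6, -6) → min -6
(-3, 1, 6, -6, -5) → min -6
(1, 6, -6, -5, -7) → min -7
(6, -6, -5, -7, 8) → min -7
(-6, -5, -7, 8, -9) → min -9
(-5, -7, 8, -9, 10) → min -9
(-7, 8, -9, 10, 4) → min -9
(8, -9, 10, 4, 12) → min -9
(-9, 10, 4, 12, 10) → min -9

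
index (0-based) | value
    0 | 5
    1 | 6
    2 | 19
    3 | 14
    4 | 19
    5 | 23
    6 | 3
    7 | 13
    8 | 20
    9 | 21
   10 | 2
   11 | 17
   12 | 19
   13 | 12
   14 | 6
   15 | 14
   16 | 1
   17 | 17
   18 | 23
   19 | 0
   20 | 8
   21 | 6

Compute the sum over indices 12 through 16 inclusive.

52

Elements at indices 12..16: 19, 12, 6, 14, 1
sum(19, 12, 6, 14, 1) = 52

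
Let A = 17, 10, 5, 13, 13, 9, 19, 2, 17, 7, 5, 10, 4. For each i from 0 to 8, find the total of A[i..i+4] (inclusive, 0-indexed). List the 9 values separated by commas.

58, 50, 59, 56, 60, 54, 50, 41, 43

(17, 10, 5, 13, 13) → sum 58
(10, 5, 13, 13, 9) → sum 50
(5, 13, 13, 9, 19) → sum 59
(13, 13, 9, 19, 2) → sum 56
(13, 9, 19, 2, 17) → sum 60
(9, 19, 2, 17, 7) → sum 54
(19, 2, 17, 7, 5) → sum 50
(2, 17, 7, 5, 10) → sum 41
(17, 7, 5, 10, 4) → sum 43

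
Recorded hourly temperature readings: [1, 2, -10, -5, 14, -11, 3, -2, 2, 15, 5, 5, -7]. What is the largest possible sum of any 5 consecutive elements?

25

Window sums for each of the 9 positions:
[1, 2, -10, -5, 14] → sum 2
[2, -10, -5, 14, -11] → sum -10
[-10, -5, 14, -11, 3] → sum -9
[-5, 14, -11, 3, -2] → sum -1
[14, -11, 3, -2, 2] → sum 6
[-11, 3, -2, 2, 15] → sum 7
[3, -2, 2, 15, 5] → sum 23
[-2, 2, 15, 5, 5] → sum 25
[2, 15, 5, 5, -7] → sum 20
Largest of these is 25.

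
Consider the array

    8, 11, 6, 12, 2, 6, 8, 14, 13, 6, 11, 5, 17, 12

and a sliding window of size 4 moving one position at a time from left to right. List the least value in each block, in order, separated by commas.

6, 2, 2, 2, 2, 6, 6, 6, 5, 5, 5

Sliding a size-4 window across the 14 values:
8 11 6 12 → min 6
11 6 12 2 → min 2
6 12 2 6 → min 2
12 2 6 8 → min 2
2 6 8 14 → min 2
6 8 14 13 → min 6
8 14 13 6 → min 6
14 13 6 11 → min 6
13 6 11 5 → min 5
6 11 5 17 → min 5
11 5 17 12 → min 5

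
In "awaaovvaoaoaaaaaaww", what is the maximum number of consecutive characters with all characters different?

add a: [a] len 1
add w: [a, w] len 2
add a (repeat a, move left end past it): [w, a] len 2
add a (repeat a, move left end past it): [a] len 1
add o: [a, o] len 2
add v: [a, o, v] len 3
add v (repeat v, move left end past it): [v] len 1
add a: [v, a] len 2
add o: [v, a, o] len 3
add a (repeat a, move left end past it): [o, a] len 2
add o (repeat o, move left end past it): [a, o] len 2
add a (repeat a, move left end past it): [o, a] len 2
add a (repeat a, move left end past it): [a] len 1
add a (repeat a, move left end past it): [a] len 1
add a (repeat a, move left end past it): [a] len 1
add a (repeat a, move left end past it): [a] len 1
add a (repeat a, move left end past it): [a] len 1
add w: [a, w] len 2
add w (repeat w, move left end past it): [w] len 1
Longest all-distinct length: 3.

3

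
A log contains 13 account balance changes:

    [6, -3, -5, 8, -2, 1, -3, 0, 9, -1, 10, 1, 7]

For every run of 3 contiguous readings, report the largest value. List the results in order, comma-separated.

Sliding a size-3 window across the 13 values:
(6, -3, -5) → max 6
(-3, -5, 8) → max 8
(-5, 8, -2) → max 8
(8, -2, 1) → max 8
(-2, 1, -3) → max 1
(1, -3, 0) → max 1
(-3, 0, 9) → max 9
(0, 9, -1) → max 9
(9, -1, 10) → max 10
(-1, 10, 1) → max 10
(10, 1, 7) → max 10

6, 8, 8, 8, 1, 1, 9, 9, 10, 10, 10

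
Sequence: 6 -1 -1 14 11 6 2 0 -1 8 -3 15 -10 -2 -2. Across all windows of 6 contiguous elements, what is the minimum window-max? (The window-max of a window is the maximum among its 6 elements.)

(6, -1, -1, 14, 11, 6) → max 14
(-1, -1, 14, 11, 6, 2) → max 14
(-1, 14, 11, 6, 2, 0) → max 14
(14, 11, 6, 2, 0, -1) → max 14
(11, 6, 2, 0, -1, 8) → max 11
(6, 2, 0, -1, 8, -3) → max 8
(2, 0, -1, 8, -3, 15) → max 15
(0, -1, 8, -3, 15, -10) → max 15
(-1, 8, -3, 15, -10, -2) → max 15
(8, -3, 15, -10, -2, -2) → max 15
Minimum of these is 8.

8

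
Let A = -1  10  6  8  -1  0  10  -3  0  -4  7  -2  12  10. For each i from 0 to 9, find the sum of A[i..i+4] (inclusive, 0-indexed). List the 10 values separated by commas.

22, 23, 23, 14, 6, 3, 10, -2, 13, 23

-1 10 6 8 -1 → sum 22
10 6 8 -1 0 → sum 23
6 8 -1 0 10 → sum 23
8 -1 0 10 -3 → sum 14
-1 0 10 -3 0 → sum 6
0 10 -3 0 -4 → sum 3
10 -3 0 -4 7 → sum 10
-3 0 -4 7 -2 → sum -2
0 -4 7 -2 12 → sum 13
-4 7 -2 12 10 → sum 23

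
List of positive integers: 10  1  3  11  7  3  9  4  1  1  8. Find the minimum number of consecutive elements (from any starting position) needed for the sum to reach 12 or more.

2

add 10: running sum 10 < 12
add 1: running sum 11 < 12
add 3: shortest ending here [10, 1, 3] sum 14, len 3
add 11: shortest ending here [3, 11] sum 14, len 2
add 7: shortest ending here [11, 7] sum 18, len 2
add 3: shortest ending here [11, 7, 3] sum 21, len 3
add 9: shortest ending here [3, 9] sum 12, len 2
add 4: shortest ending here [9, 4] sum 13, len 2
add 1: shortest ending here [9, 4, 1] sum 14, len 3
add 1: shortest ending here [9, 4, 1, 1] sum 15, len 4
add 8: shortest ending here [4, 1, 1, 8] sum 14, len 4
Shortest qualifying length: 2.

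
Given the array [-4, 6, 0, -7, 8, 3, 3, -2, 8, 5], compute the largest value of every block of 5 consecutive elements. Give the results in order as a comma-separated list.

8, 8, 8, 8, 8, 8

[-4, 6, 0, -7, 8] → max 8
[6, 0, -7, 8, 3] → max 8
[0, -7, 8, 3, 3] → max 8
[-7, 8, 3, 3, -2] → max 8
[8, 3, 3, -2, 8] → max 8
[3, 3, -2, 8, 5] → max 8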